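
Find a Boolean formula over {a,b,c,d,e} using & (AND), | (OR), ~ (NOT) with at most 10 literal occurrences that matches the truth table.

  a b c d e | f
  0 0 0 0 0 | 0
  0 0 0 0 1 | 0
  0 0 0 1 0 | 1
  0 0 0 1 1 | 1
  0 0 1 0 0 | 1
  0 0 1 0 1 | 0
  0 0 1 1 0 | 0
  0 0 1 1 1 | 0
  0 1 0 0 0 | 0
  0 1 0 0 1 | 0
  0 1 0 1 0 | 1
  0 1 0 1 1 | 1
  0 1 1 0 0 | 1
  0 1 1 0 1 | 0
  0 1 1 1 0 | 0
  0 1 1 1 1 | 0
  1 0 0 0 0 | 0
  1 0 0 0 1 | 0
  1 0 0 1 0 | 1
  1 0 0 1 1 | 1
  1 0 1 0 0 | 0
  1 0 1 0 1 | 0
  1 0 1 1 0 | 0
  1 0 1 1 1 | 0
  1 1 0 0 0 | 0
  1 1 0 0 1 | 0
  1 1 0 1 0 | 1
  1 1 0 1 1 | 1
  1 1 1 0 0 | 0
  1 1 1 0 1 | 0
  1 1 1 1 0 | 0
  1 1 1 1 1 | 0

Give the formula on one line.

  ~c = 11110000111100001111000011110000
  (a | d) = 00110011001100111111111111111111
  (~c & (a | d)) = 00110000001100001111000011110000
  ((~c & (a | d)) & d) = 00110000001100000011000000110000
  ~d = 11001100110011001100110011001100
  (~d & c) = 00001100000011000000110000001100
  ((~d & c) | a) = 00001100000011001111111111111111
  ~a = 11111111111111110000000000000000
  (((~d & c) | a) & ~a) = 00001100000011000000000000000000
  ~e = 10101010101010101010101010101010
  ((((~d & c) | a) & ~a) & ~e) = 00001000000010000000000000000000
  (((~c & (a | d)) & d) | ((((~d & c) | a) & ~a) & ~e)) = 00111000001110000011000000110000

(((~c & (a | d)) & d) | ((((~d & c) | a) & ~a) & ~e))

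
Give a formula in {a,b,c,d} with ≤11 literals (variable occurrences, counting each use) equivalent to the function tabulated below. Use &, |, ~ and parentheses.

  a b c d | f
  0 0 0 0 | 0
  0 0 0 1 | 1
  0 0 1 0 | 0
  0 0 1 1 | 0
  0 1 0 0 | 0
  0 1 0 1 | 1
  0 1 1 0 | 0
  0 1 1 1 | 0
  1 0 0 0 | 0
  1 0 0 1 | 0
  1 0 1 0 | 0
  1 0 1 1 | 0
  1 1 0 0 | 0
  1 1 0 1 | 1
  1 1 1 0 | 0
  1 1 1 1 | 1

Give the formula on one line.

  ~a = 1111111100000000
  ~d = 1010101010101010
  (~d & ~a) = 1010101000000000
  ~c = 1100110011001100
  ((~d & ~a) & ~c) = 1000100000000000
  (b | ((~d & ~a) & ~c)) = 1000111100001111
  (~a | (b | ((~d & ~a) & ~c))) = 1111111100001111
  (a | ~c) = 1100110011111111
  ((a | ~c) | ~d) = 1110111011111111
  (d & ((a | ~c) | ~d)) = 0100010001010101
  ((~a | (b | ((~d & ~a) & ~c))) & (d & ((a | ~c) | ~d))) = 0100010000000101

((~a | (b | ((~d & ~a) & ~c))) & (d & ((a | ~c) | ~d)))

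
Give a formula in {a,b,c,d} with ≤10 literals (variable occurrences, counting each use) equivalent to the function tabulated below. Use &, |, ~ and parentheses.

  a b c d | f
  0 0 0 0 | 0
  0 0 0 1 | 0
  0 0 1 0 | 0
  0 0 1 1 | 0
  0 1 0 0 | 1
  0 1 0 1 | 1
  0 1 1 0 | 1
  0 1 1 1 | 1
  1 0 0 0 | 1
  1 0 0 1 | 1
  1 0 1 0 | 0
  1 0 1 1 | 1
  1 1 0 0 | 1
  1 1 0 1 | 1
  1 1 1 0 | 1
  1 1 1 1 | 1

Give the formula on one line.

(b | ((~d & (a & ~c)) | ((a & (d | ~a)) & (~b | c))))

  ~d = 1010101010101010
  ~c = 1100110011001100
  (a & ~c) = 0000000011001100
  (~d & (a & ~c)) = 0000000010001000
  ~a = 1111111100000000
  (d | ~a) = 1111111101010101
  (a & (d | ~a)) = 0000000001010101
  ~b = 1111000011110000
  (~b | c) = 1111001111110011
  ((a & (d | ~a)) & (~b | c)) = 0000000001010001
  ((~d & (a & ~c)) | ((a & (d | ~a)) & (~b | c))) = 0000000011011001
  (b | ((~d & (a & ~c)) | ((a & (d | ~a)) & (~b | c)))) = 0000111111011111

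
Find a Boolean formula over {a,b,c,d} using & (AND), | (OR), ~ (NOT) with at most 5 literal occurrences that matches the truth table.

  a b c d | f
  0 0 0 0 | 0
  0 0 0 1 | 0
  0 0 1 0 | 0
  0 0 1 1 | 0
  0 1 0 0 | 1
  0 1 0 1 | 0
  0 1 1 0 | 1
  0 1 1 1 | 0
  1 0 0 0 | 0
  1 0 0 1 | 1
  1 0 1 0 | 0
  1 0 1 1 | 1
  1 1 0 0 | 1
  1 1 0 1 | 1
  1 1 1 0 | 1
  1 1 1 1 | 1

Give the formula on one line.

((b & ~d) | ((a | ~d) & d))

  ~d = 1010101010101010
  (b & ~d) = 0000101000001010
  (a | ~d) = 1010101011111111
  ((a | ~d) & d) = 0000000001010101
  ((b & ~d) | ((a | ~d) & d)) = 0000101001011111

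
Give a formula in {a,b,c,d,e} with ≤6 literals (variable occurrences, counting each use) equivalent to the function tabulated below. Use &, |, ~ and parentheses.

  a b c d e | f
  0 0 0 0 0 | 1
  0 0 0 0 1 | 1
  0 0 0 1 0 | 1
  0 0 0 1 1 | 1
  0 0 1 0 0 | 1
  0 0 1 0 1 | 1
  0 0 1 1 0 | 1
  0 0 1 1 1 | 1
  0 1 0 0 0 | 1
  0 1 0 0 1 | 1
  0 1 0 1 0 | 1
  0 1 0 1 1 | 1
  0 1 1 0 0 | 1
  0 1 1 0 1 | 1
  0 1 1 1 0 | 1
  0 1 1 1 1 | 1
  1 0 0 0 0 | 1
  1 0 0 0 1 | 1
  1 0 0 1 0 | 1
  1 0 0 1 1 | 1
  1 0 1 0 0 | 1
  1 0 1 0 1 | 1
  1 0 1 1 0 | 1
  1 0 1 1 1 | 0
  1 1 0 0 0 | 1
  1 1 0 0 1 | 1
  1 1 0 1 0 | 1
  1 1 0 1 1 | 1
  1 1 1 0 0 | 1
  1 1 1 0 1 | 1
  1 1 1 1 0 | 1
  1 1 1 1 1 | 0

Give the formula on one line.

  ~c = 11110000111100001111000011110000
  ~a = 11111111111111110000000000000000
  ~e = 10101010101010101010101010101010
  (~a | ~e) = 11111111111111111010101010101010
  (~c | (~a | ~e)) = 11111111111111111111101011111010
  ~d = 11001100110011001100110011001100
  (~d | ~e) = 11101110111011101110111011101110
  ((~c | (~a | ~e)) | (~d | ~e)) = 11111111111111111111111011111110

((~c | (~a | ~e)) | (~d | ~e))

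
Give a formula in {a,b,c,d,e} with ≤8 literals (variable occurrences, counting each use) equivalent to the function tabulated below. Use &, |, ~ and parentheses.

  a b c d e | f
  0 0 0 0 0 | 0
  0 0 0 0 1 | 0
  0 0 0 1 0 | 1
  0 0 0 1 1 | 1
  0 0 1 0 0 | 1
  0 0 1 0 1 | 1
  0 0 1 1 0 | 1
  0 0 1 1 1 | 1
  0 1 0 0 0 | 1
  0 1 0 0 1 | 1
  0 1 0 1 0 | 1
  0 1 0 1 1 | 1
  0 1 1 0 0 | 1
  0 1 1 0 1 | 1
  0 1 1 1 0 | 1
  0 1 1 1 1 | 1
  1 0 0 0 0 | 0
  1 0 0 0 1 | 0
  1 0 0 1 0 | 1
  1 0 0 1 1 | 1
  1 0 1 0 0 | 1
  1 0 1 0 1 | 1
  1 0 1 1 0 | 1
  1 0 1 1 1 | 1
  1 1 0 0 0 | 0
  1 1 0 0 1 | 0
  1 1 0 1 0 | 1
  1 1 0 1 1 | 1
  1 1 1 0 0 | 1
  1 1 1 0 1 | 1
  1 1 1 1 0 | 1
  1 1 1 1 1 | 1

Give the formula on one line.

  (c | d) = 00111111001111110011111100111111
  ~a = 11111111111111110000000000000000
  (b | a) = 00000000111111111111111111111111
  (~a & (b | a)) = 00000000111111110000000000000000
  ((c | d) | (~a & (b | a))) = 00111111111111110011111100111111

((c | d) | (~a & (b | a)))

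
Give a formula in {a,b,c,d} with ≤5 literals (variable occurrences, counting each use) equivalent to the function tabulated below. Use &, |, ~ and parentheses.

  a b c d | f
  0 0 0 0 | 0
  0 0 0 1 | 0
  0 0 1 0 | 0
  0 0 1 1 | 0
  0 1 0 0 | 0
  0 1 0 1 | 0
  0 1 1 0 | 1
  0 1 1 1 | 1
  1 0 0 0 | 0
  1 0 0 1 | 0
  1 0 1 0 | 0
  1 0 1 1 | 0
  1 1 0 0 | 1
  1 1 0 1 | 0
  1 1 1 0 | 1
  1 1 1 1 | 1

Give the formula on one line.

((c | (a & ~d)) & b)

  ~d = 1010101010101010
  (a & ~d) = 0000000010101010
  (c | (a & ~d)) = 0011001110111011
  ((c | (a & ~d)) & b) = 0000001100001011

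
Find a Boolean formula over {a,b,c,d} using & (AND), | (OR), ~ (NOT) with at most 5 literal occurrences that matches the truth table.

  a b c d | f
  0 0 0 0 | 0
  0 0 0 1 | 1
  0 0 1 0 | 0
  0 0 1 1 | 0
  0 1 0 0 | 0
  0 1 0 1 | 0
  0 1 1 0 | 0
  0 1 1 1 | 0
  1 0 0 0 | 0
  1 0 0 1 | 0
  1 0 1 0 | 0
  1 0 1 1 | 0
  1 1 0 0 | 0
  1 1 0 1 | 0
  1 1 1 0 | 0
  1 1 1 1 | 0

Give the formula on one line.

((d & (~b & ~c)) & ~a)

  ~b = 1111000011110000
  ~c = 1100110011001100
  (~b & ~c) = 1100000011000000
  (d & (~b & ~c)) = 0100000001000000
  ~a = 1111111100000000
  ((d & (~b & ~c)) & ~a) = 0100000000000000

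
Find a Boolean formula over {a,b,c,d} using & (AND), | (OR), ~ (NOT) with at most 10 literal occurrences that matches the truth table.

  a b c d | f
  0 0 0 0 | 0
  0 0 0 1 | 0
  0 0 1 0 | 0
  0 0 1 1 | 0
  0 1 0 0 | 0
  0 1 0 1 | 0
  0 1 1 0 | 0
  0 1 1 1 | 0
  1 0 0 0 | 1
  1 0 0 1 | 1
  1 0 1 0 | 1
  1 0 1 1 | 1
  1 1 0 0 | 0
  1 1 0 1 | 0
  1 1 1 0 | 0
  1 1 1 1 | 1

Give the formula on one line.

  ~b = 1111000011110000
  (a | b) = 0000111111111111
  (~b & c) = 0011000000110000
  ((a | b) & (~b & c)) = 0000000000110000
  (c & d) = 0001000100010001
  (((a | b) & (~b & c)) | (c & d)) = 0001000100110001
  (~b | (((a | b) & (~b & c)) | (c & d))) = 1111000111110001
  (a & (~b | (((a | b) & (~b & c)) | (c & d)))) = 0000000011110001

(a & (~b | (((a | b) & (~b & c)) | (c & d))))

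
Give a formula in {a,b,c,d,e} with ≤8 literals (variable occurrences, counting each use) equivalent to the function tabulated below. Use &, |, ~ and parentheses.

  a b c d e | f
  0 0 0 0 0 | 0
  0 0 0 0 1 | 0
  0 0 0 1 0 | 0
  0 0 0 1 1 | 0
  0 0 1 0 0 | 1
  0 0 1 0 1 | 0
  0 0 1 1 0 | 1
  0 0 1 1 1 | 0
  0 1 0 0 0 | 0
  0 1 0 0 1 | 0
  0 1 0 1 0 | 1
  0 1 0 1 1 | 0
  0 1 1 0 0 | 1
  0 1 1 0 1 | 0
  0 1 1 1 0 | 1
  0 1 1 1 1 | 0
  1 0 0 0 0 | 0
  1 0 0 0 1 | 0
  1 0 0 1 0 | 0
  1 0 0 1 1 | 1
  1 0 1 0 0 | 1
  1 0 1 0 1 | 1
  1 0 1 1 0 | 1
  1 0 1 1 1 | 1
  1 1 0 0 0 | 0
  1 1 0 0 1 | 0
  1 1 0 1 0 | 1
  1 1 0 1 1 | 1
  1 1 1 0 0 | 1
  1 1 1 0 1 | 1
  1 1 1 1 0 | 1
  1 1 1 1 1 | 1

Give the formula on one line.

((c & ~e) | ((b | e) & ((c | d) & (~e | a))))

  ~e = 10101010101010101010101010101010
  (c & ~e) = 00001010000010100000101000001010
  (b | e) = 01010101111111110101010111111111
  (c | d) = 00111111001111110011111100111111
  (~e | a) = 10101010101010101111111111111111
  ((c | d) & (~e | a)) = 00101010001010100011111100111111
  ((b | e) & ((c | d) & (~e | a))) = 00000000001010100001010100111111
  ((c & ~e) | ((b | e) & ((c | d) & (~e | a)))) = 00001010001010100001111100111111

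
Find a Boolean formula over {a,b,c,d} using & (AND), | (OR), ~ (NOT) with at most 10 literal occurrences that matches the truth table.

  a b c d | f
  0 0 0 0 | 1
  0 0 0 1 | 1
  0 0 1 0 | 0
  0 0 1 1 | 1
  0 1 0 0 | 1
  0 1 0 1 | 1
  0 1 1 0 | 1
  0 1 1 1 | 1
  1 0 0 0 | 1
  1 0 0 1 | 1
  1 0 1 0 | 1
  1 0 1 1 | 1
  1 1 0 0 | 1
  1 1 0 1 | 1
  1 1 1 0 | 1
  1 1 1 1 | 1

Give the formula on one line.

  ~c = 1100110011001100
  (~c | d) = 1101110111011101
  (b | (~c | d)) = 1101111111011111
  (c & a) = 0000000000110011
  ((c & a) | b) = 0000111100111111
  (d | ((c & a) | b)) = 0101111101111111
  ~b = 1111000011110000
  ((d | ((c & a) | b)) & ~b) = 0101000001110000
  ((b | (~c | d)) | ((d | ((c & a) | b)) & ~b)) = 1101111111111111

((b | (~c | d)) | ((d | ((c & a) | b)) & ~b))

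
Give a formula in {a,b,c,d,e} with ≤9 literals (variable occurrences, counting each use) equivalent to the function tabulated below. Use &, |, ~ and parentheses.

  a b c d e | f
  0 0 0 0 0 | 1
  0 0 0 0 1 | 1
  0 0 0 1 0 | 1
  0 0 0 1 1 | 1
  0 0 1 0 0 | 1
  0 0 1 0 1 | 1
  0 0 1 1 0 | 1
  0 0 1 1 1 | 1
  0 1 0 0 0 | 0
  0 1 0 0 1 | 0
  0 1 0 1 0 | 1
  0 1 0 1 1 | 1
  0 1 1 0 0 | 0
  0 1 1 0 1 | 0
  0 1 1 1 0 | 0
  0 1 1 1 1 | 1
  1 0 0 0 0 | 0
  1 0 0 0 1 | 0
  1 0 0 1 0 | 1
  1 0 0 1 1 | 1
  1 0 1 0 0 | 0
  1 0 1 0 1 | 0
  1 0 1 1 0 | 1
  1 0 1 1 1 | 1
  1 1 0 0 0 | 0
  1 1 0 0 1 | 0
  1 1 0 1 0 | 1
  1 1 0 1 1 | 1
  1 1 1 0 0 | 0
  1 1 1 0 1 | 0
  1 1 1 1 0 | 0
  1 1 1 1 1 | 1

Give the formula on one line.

  ~b = 11111111000000001111111100000000
  (d & ~b) = 00110011000000000011001100000000
  ~a = 11111111111111110000000000000000
  ~d = 11001100110011001100110011001100
  (~a & ~d) = 11001100110011000000000000000000
  ((~a & ~d) & ~b) = 11001100000000000000000000000000
  ((d & ~b) | ((~a & ~d) & ~b)) = 11111111000000000011001100000000
  ~c = 11110000111100001111000011110000
  (e | ~c) = 11110101111101011111010111110101
  (d & (e | ~c)) = 00110001001100010011000100110001
  (((d & ~b) | ((~a & ~d) & ~b)) | (d & (e | ~c))) = 11111111001100010011001100110001

(((d & ~b) | ((~a & ~d) & ~b)) | (d & (e | ~c)))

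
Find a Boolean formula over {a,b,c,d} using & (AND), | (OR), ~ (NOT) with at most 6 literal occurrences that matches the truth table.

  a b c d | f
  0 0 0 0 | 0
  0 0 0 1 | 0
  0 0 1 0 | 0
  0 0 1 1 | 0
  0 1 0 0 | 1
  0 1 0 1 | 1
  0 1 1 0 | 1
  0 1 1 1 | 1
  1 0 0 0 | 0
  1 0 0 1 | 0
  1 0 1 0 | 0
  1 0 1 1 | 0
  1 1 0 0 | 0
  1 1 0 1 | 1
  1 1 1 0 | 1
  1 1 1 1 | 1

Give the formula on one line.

(b & ((d | c) | ~a))

  (d | c) = 0111011101110111
  ~a = 1111111100000000
  ((d | c) | ~a) = 1111111101110111
  (b & ((d | c) | ~a)) = 0000111100000111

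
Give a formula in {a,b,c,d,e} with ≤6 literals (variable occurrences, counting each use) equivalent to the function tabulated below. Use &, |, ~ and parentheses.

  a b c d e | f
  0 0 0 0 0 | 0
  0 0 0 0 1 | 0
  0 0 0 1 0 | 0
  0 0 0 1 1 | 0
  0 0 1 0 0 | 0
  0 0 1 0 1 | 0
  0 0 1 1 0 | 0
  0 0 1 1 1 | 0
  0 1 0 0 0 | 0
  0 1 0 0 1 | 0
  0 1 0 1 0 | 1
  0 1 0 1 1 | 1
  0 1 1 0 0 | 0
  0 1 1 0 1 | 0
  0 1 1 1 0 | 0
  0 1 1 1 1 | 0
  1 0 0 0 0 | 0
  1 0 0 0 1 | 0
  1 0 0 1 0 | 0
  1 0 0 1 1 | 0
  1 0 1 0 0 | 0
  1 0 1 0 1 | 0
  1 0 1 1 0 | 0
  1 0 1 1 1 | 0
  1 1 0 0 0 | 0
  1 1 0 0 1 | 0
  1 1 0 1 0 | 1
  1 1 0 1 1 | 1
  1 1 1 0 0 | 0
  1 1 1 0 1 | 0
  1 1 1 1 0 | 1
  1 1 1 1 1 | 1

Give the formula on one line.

  (b & d) = 00000000001100110000000000110011
  ~c = 11110000111100001111000011110000
  (~c | a) = 11110000111100001111111111111111
  ((b & d) & (~c | a)) = 00000000001100000000000000110011

((b & d) & (~c | a))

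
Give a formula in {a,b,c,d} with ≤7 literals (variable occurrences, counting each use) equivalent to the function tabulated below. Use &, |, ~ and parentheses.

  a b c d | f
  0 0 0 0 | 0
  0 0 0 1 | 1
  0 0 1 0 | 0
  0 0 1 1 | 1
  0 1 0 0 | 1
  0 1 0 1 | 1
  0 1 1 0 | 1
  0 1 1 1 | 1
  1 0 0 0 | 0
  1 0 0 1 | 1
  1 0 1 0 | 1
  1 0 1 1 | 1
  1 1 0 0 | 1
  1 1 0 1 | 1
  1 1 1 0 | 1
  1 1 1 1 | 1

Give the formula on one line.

(((~c | a) & c) | (d | b))

  ~c = 1100110011001100
  (~c | a) = 1100110011111111
  ((~c | a) & c) = 0000000000110011
  (d | b) = 0101111101011111
  (((~c | a) & c) | (d | b)) = 0101111101111111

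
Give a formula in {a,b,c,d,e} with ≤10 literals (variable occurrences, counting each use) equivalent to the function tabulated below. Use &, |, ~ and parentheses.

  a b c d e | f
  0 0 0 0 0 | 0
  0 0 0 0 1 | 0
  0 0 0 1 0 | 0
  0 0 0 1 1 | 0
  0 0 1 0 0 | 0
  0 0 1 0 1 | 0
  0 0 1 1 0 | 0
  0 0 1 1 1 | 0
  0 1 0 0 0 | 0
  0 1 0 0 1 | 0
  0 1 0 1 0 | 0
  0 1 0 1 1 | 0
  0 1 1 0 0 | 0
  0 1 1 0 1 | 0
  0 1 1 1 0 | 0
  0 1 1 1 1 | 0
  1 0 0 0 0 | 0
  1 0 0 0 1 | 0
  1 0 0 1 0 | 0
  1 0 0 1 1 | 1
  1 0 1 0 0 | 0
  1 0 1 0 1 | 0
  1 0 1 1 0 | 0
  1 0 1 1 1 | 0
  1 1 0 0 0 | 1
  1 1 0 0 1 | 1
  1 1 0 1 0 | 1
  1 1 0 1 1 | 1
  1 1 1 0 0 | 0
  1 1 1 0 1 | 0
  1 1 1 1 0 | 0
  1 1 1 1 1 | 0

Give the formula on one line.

(((a & ~c) & ((d | (e & c)) | b)) & (b | e))

  ~c = 11110000111100001111000011110000
  (a & ~c) = 00000000000000001111000011110000
  (e & c) = 00000101000001010000010100000101
  (d | (e & c)) = 00110111001101110011011100110111
  ((d | (e & c)) | b) = 00110111111111110011011111111111
  ((a & ~c) & ((d | (e & c)) | b)) = 00000000000000000011000011110000
  (b | e) = 01010101111111110101010111111111
  (((a & ~c) & ((d | (e & c)) | b)) & (b | e)) = 00000000000000000001000011110000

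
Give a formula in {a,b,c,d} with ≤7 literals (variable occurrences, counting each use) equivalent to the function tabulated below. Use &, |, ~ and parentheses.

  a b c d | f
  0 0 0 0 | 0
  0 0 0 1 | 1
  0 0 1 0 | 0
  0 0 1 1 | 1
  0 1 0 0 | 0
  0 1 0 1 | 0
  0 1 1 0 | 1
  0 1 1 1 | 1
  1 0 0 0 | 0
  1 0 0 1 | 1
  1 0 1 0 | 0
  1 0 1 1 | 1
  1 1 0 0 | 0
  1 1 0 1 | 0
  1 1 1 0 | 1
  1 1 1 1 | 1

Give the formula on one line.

  ~b = 1111000011110000
  (~b | c) = 1111001111110011
  (d | b) = 0101111101011111
  ((~b | c) & (d | b)) = 0101001101010011

((~b | c) & (d | b))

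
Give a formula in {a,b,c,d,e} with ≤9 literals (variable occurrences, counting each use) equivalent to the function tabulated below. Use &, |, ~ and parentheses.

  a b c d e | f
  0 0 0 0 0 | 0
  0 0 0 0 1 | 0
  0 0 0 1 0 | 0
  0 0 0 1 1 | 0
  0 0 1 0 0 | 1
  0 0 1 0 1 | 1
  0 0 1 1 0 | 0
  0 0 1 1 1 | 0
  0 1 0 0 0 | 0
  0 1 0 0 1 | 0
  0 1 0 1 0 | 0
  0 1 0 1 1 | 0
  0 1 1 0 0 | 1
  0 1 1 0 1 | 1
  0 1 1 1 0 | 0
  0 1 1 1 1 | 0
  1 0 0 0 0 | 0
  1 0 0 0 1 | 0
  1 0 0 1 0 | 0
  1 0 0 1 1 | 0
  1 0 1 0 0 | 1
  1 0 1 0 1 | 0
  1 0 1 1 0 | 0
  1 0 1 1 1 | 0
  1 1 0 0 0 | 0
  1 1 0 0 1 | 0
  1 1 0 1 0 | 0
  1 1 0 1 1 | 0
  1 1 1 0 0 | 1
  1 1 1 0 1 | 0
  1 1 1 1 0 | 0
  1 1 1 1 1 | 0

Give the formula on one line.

((~d & c) & (((~e | ~a) | d) | ((~c | d) & a)))

  ~d = 11001100110011001100110011001100
  (~d & c) = 00001100000011000000110000001100
  ~e = 10101010101010101010101010101010
  ~a = 11111111111111110000000000000000
  (~e | ~a) = 11111111111111111010101010101010
  ((~e | ~a) | d) = 11111111111111111011101110111011
  ~c = 11110000111100001111000011110000
  (~c | d) = 11110011111100111111001111110011
  ((~c | d) & a) = 00000000000000001111001111110011
  (((~e | ~a) | d) | ((~c | d) & a)) = 11111111111111111111101111111011
  ((~d & c) & (((~e | ~a) | d) | ((~c | d) & a))) = 00001100000011000000100000001000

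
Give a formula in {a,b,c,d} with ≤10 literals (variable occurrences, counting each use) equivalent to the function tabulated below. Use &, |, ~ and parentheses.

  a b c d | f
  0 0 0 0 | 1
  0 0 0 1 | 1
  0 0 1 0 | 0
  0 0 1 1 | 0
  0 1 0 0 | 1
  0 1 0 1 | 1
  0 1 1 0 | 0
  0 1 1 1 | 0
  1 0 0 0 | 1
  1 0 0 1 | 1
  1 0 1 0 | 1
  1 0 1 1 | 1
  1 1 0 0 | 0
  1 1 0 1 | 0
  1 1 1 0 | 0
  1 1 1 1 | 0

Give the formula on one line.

(((((d & c) | a) & ~b) & (a | (b | ~c))) | (~c & ~a))

  (d & c) = 0001000100010001
  ((d & c) | a) = 0001000111111111
  ~b = 1111000011110000
  (((d & c) | a) & ~b) = 0001000011110000
  ~c = 1100110011001100
  (b | ~c) = 1100111111001111
  (a | (b | ~c)) = 1100111111111111
  ((((d & c) | a) & ~b) & (a | (b | ~c))) = 0000000011110000
  ~a = 1111111100000000
  (~c & ~a) = 1100110000000000
  (((((d & c) | a) & ~b) & (a | (b | ~c))) | (~c & ~a)) = 1100110011110000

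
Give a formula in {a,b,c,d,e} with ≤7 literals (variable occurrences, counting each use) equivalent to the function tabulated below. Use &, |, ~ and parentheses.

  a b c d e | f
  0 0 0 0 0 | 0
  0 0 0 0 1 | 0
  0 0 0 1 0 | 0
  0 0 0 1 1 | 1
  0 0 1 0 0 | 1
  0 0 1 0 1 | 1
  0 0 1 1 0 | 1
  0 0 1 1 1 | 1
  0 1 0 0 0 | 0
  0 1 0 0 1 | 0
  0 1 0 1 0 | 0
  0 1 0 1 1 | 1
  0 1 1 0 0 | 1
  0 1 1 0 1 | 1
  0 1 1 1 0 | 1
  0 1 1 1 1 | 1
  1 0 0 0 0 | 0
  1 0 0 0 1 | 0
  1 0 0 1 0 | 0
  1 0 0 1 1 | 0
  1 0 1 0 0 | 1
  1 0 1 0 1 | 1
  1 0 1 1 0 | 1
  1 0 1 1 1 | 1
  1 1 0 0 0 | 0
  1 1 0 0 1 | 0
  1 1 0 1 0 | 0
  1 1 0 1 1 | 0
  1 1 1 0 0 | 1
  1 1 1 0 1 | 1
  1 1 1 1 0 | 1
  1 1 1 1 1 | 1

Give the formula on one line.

  ~a = 11111111111111110000000000000000
  (e & ~a) = 01010101010101010000000000000000
  (d & (e & ~a)) = 00010001000100010000000000000000
  (c | (d & (e & ~a))) = 00011111000111110000111100001111

(c | (d & (e & ~a)))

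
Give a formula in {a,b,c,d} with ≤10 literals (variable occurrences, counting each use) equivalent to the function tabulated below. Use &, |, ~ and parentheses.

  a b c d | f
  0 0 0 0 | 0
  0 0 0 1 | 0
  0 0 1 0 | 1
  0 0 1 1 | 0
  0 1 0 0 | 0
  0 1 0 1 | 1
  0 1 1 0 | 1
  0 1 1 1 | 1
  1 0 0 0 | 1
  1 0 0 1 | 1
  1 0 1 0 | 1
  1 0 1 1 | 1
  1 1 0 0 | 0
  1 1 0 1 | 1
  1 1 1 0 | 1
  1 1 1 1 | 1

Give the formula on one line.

(((~b & (a | c)) | ((c & ~d) | d)) & (a | (~d | b)))

  ~b = 1111000011110000
  (a | c) = 0011001111111111
  (~b & (a | c)) = 0011000011110000
  ~d = 1010101010101010
  (c & ~d) = 0010001000100010
  ((c & ~d) | d) = 0111011101110111
  ((~b & (a | c)) | ((c & ~d) | d)) = 0111011111110111
  (~d | b) = 1010111110101111
  (a | (~d | b)) = 1010111111111111
  (((~b & (a | c)) | ((c & ~d) | d)) & (a | (~d | b))) = 0010011111110111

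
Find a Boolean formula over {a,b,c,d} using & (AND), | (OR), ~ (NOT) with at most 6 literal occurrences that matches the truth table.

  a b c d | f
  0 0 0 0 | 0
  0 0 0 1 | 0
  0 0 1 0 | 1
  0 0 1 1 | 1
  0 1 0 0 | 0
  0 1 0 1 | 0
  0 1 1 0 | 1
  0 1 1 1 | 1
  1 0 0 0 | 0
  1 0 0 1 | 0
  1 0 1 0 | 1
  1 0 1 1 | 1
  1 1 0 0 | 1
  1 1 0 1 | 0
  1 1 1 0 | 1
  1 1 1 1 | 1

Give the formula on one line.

(c | (a & (~d & b)))

  ~d = 1010101010101010
  (~d & b) = 0000101000001010
  (a & (~d & b)) = 0000000000001010
  (c | (a & (~d & b))) = 0011001100111011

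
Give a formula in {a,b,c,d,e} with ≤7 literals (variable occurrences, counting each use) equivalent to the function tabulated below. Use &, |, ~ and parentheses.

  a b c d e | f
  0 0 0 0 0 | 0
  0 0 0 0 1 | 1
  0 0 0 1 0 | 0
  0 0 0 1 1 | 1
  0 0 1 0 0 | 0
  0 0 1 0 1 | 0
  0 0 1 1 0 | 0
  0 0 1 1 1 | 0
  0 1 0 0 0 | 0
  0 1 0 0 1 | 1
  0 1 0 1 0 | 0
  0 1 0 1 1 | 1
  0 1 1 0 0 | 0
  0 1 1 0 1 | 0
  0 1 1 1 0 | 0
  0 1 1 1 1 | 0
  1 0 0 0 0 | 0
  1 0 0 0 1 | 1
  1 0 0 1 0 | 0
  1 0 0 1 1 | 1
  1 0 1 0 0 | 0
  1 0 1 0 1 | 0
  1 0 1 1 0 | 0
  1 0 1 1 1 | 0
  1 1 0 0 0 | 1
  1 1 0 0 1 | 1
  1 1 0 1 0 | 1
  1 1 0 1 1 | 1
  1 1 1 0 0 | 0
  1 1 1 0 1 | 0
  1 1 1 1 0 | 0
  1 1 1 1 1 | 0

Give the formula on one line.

((e | b) & (~c & (a | e)))

  (e | b) = 01010101111111110101010111111111
  ~c = 11110000111100001111000011110000
  (a | e) = 01010101010101011111111111111111
  (~c & (a | e)) = 01010000010100001111000011110000
  ((e | b) & (~c & (a | e))) = 01010000010100000101000011110000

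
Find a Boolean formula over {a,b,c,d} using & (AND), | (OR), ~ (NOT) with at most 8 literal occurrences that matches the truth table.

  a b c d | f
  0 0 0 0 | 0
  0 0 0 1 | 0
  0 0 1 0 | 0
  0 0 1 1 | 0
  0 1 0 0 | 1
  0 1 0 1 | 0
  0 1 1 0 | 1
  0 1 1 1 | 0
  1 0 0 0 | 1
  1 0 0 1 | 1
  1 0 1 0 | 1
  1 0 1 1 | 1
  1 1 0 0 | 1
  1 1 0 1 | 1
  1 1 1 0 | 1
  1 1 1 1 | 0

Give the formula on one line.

((b & ~d) | (a & ((~b | ~c) | ~a)))

  ~d = 1010101010101010
  (b & ~d) = 0000101000001010
  ~b = 1111000011110000
  ~c = 1100110011001100
  (~b | ~c) = 1111110011111100
  ~a = 1111111100000000
  ((~b | ~c) | ~a) = 1111111111111100
  (a & ((~b | ~c) | ~a)) = 0000000011111100
  ((b & ~d) | (a & ((~b | ~c) | ~a))) = 0000101011111110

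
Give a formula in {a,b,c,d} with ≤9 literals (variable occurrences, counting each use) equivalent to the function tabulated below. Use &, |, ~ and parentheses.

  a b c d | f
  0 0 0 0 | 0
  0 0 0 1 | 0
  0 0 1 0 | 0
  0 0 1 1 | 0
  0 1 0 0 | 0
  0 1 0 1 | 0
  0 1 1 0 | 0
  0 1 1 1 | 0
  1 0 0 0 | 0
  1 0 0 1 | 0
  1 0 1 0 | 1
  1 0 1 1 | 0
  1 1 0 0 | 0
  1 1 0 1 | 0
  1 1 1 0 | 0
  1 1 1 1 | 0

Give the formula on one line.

  ~b = 1111000011110000
  ~a = 1111111100000000
  (c | b) = 0011111100111111
  (~a | (c | b)) = 1111111100111111
  (a & (~a | (c | b))) = 0000000000111111
  ~d = 1010101010101010
  ((a & (~a | (c | b))) & ~d) = 0000000000101010
  (~b & ((a & (~a | (c | b))) & ~d)) = 0000000000100000

(~b & ((a & (~a | (c | b))) & ~d))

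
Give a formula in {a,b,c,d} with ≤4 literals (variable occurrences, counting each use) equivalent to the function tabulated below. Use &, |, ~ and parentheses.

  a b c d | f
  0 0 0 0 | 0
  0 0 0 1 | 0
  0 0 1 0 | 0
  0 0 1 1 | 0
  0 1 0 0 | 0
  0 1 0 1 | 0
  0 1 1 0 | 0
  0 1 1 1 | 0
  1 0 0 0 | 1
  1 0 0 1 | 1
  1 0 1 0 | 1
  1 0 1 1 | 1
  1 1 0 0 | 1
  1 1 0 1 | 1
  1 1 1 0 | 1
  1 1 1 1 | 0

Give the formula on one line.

  ~b = 1111000011110000
  ~c = 1100110011001100
  (~b | ~c) = 1111110011111100
  ~d = 1010101010101010
  ((~b | ~c) | ~d) = 1111111011111110
  (((~b | ~c) | ~d) & a) = 0000000011111110

(((~b | ~c) | ~d) & a)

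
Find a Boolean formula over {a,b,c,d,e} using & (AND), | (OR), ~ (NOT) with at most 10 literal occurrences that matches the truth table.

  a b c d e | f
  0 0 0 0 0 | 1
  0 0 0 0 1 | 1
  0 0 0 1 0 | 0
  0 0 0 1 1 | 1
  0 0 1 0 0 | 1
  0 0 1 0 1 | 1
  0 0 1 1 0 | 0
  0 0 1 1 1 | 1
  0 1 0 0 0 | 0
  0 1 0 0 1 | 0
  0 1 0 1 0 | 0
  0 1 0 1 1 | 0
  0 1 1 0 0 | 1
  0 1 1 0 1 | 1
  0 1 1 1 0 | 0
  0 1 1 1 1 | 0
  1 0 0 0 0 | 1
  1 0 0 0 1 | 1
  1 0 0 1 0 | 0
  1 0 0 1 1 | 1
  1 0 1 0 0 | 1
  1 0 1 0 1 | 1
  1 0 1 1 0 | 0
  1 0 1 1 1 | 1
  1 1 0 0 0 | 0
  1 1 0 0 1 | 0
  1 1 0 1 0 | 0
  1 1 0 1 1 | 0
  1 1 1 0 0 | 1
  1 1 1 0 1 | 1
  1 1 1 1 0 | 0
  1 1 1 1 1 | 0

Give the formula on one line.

  ~d = 11001100110011001100110011001100
  (e | ~d) = 11011101110111011101110111011101
  ~b = 11111111000000001111111100000000
  ((e | ~d) & ~b) = 11011101000000001101110100000000
  (c & b) = 00000000000011110000000000001111
  (~b | (c & b)) = 11111111000011111111111100001111
  (~d & (~b | (c & b))) = 11001100000011001100110000001100
  (((e | ~d) & ~b) | (~d & (~b | (c & b)))) = 11011101000011001101110100001100

(((e | ~d) & ~b) | (~d & (~b | (c & b))))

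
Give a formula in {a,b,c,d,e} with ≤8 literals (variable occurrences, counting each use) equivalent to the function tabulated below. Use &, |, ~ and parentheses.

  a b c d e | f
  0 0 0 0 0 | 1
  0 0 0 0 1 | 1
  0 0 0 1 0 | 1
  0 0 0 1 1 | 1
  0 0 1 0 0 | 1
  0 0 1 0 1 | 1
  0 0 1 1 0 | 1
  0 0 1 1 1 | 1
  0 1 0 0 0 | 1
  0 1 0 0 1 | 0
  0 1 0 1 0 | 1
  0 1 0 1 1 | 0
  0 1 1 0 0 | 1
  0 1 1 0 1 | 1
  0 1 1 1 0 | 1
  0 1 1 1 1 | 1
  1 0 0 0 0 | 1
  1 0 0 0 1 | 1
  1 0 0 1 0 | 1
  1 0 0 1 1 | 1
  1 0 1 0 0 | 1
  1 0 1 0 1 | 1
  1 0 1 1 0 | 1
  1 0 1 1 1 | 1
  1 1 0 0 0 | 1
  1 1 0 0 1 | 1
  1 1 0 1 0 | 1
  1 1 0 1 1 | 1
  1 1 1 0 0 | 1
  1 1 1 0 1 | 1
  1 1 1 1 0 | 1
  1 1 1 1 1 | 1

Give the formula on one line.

((a | ~e) | (((e & c) | a) | ~b))

  ~e = 10101010101010101010101010101010
  (a | ~e) = 10101010101010101111111111111111
  (e & c) = 00000101000001010000010100000101
  ((e & c) | a) = 00000101000001011111111111111111
  ~b = 11111111000000001111111100000000
  (((e & c) | a) | ~b) = 11111111000001011111111111111111
  ((a | ~e) | (((e & c) | a) | ~b)) = 11111111101011111111111111111111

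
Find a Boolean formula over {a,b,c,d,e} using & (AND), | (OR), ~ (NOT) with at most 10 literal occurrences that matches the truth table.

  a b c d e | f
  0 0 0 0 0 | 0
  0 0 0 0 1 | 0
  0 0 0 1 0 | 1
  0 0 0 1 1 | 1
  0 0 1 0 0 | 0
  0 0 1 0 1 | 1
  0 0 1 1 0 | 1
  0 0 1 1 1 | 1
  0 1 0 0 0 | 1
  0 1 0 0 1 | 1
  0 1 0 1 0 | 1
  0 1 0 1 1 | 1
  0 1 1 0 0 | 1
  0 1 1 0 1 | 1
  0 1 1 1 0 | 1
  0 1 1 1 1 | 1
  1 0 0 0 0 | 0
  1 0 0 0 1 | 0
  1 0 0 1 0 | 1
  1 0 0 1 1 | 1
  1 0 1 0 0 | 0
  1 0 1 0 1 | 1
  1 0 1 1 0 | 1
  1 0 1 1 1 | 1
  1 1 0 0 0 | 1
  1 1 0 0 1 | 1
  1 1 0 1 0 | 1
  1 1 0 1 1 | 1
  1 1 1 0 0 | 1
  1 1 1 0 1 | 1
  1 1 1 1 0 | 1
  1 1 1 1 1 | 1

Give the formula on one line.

  (d | b) = 00110011111111110011001111111111
  (d | e) = 01110111011101110111011101110111
  ~c = 11110000111100001111000011110000
  ((d | e) | ~c) = 11110111111101111111011111110111
  ~d = 11001100110011001100110011001100
  (~d | c) = 11001111110011111100111111001111
  (((d | e) | ~c) & (~d | c)) = 11000111110001111100011111000111
  ((((d | e) | ~c) & (~d | c)) & c) = 00000111000001110000011100000111
  ((d | b) | ((((d | e) | ~c) & (~d | c)) & c)) = 00110111111111110011011111111111

((d | b) | ((((d | e) | ~c) & (~d | c)) & c))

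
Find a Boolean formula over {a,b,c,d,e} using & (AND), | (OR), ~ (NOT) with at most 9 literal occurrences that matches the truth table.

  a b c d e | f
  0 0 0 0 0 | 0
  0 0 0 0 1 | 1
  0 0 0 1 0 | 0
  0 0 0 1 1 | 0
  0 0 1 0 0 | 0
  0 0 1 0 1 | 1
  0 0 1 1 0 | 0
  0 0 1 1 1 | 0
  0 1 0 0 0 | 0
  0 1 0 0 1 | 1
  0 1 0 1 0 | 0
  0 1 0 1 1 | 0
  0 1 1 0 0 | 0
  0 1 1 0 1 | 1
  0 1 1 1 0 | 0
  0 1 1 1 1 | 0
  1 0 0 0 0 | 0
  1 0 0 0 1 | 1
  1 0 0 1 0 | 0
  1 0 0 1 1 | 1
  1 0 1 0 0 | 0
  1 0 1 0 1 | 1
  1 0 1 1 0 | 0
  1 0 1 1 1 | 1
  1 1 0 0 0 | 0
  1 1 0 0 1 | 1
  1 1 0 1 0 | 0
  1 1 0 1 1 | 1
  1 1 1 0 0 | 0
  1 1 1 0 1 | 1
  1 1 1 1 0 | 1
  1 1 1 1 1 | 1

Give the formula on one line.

((((c & (~c | a)) & (b & d)) | e) & (~d | a))

  ~c = 11110000111100001111000011110000
  (~c | a) = 11110000111100001111111111111111
  (c & (~c | a)) = 00000000000000000000111100001111
  (b & d) = 00000000001100110000000000110011
  ((c & (~c | a)) & (b & d)) = 00000000000000000000000000000011
  (((c & (~c | a)) & (b & d)) | e) = 01010101010101010101010101010111
  ~d = 11001100110011001100110011001100
  (~d | a) = 11001100110011001111111111111111
  ((((c & (~c | a)) & (b & d)) | e) & (~d | a)) = 01000100010001000101010101010111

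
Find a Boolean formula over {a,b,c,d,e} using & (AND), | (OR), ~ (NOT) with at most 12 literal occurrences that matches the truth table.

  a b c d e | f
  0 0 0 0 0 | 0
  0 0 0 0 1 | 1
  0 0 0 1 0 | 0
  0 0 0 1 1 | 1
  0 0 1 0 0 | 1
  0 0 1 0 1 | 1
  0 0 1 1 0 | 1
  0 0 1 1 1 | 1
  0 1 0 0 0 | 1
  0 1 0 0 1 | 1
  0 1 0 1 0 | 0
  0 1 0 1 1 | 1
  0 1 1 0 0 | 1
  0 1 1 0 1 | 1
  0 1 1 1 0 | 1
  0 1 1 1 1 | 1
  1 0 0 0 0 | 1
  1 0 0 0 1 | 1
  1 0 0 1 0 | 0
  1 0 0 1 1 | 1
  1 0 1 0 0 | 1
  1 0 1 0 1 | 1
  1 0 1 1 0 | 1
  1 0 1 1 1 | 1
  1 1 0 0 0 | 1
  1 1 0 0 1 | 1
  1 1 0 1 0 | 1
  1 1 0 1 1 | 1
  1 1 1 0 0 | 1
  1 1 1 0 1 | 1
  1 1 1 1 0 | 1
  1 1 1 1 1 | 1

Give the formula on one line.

(((a & ~d) | (e | (~d & b))) | (c | ((~b | a) & b)))

  ~d = 11001100110011001100110011001100
  (a & ~d) = 00000000000000001100110011001100
  (~d & b) = 00000000110011000000000011001100
  (e | (~d & b)) = 01010101110111010101010111011101
  ((a & ~d) | (e | (~d & b))) = 01010101110111011101110111011101
  ~b = 11111111000000001111111100000000
  (~b | a) = 11111111000000001111111111111111
  ((~b | a) & b) = 00000000000000000000000011111111
  (c | ((~b | a) & b)) = 00001111000011110000111111111111
  (((a & ~d) | (e | (~d & b))) | (c | ((~b | a) & b))) = 01011111110111111101111111111111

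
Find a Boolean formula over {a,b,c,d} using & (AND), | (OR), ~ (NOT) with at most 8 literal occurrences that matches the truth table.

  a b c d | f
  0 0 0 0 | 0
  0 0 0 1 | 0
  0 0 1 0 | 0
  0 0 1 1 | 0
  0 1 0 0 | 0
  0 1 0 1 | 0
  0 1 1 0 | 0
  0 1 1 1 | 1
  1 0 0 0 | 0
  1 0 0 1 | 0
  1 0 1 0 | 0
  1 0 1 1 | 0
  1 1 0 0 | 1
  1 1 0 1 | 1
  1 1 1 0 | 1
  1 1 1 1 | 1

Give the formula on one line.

(((c & b) & d) | (b & a))

  (c & b) = 0000001100000011
  ((c & b) & d) = 0000000100000001
  (b & a) = 0000000000001111
  (((c & b) & d) | (b & a)) = 0000000100001111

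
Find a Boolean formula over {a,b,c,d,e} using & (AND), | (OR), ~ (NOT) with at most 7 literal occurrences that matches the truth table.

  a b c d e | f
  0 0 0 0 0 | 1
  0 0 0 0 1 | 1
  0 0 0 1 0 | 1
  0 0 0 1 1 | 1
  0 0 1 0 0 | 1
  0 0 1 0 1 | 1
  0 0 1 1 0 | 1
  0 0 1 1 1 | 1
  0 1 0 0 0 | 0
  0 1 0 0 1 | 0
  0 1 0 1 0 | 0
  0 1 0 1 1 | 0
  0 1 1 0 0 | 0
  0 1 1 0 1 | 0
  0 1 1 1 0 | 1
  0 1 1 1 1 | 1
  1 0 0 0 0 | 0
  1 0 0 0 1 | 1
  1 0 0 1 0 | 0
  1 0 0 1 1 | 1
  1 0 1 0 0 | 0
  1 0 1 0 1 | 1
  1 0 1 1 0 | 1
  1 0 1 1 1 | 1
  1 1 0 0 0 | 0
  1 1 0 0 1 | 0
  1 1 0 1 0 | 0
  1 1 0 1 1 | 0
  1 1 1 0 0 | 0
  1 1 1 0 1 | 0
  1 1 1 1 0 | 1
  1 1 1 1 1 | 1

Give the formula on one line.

  ~b = 11111111000000001111111100000000
  ~a = 11111111111111110000000000000000
  (~a | e) = 11111111111111110101010101010101
  (~b & (~a | e)) = 11111111000000000101010100000000
  (c & d) = 00000011000000110000001100000011
  ((~b & (~a | e)) | (c & d)) = 11111111000000110101011100000011

((~b & (~a | e)) | (c & d))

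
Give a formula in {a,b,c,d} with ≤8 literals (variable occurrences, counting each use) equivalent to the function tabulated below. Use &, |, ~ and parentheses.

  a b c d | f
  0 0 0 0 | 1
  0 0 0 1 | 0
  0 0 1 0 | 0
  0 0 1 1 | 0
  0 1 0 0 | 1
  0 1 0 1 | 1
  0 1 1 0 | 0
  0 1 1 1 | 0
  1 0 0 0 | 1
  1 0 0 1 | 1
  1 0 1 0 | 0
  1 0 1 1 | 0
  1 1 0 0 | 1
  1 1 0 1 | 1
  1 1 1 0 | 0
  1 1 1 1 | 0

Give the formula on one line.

((~d | (b | ((b | a) & ~b))) & ~c)

  ~d = 1010101010101010
  (b | a) = 0000111111111111
  ~b = 1111000011110000
  ((b | a) & ~b) = 0000000011110000
  (b | ((b | a) & ~b)) = 0000111111111111
  (~d | (b | ((b | a) & ~b))) = 1010111111111111
  ~c = 1100110011001100
  ((~d | (b | ((b | a) & ~b))) & ~c) = 1000110011001100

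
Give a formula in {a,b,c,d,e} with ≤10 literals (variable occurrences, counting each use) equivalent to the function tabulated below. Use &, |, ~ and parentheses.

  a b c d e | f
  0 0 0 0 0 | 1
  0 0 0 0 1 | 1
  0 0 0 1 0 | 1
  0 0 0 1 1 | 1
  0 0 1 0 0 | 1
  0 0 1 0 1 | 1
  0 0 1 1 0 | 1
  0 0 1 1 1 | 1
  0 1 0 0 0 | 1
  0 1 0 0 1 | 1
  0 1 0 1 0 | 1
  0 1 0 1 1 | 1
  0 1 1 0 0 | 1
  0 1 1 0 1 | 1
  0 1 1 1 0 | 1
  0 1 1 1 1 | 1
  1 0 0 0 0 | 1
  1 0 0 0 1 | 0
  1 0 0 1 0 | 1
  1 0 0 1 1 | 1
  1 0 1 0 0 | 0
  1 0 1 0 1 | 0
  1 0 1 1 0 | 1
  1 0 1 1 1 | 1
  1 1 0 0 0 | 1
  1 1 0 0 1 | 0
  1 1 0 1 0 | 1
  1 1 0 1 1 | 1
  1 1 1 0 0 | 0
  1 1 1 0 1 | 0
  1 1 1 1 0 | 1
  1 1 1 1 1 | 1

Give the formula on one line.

(d | (((~c & (~e | (~a & b))) & ~e) | ~a))

  ~c = 11110000111100001111000011110000
  ~e = 10101010101010101010101010101010
  ~a = 11111111111111110000000000000000
  (~a & b) = 00000000111111110000000000000000
  (~e | (~a & b)) = 10101010111111111010101010101010
  (~c & (~e | (~a & b))) = 10100000111100001010000010100000
  ((~c & (~e | (~a & b))) & ~e) = 10100000101000001010000010100000
  (((~c & (~e | (~a & b))) & ~e) | ~a) = 11111111111111111010000010100000
  (d | (((~c & (~e | (~a & b))) & ~e) | ~a)) = 11111111111111111011001110110011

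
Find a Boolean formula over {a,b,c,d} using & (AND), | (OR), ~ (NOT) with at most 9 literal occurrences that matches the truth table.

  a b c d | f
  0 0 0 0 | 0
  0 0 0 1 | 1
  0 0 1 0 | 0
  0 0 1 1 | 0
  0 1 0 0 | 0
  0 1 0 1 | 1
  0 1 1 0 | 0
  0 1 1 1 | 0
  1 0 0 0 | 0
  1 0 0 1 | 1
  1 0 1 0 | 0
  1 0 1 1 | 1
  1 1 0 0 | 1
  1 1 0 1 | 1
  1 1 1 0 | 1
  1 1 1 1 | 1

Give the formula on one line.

((d | (b & a)) & ((~d | (d & a)) | ~c))

  (b & a) = 0000000000001111
  (d | (b & a)) = 0101010101011111
  ~d = 1010101010101010
  (d & a) = 0000000001010101
  (~d | (d & a)) = 1010101011111111
  ~c = 1100110011001100
  ((~d | (d & a)) | ~c) = 1110111011111111
  ((d | (b & a)) & ((~d | (d & a)) | ~c)) = 0100010001011111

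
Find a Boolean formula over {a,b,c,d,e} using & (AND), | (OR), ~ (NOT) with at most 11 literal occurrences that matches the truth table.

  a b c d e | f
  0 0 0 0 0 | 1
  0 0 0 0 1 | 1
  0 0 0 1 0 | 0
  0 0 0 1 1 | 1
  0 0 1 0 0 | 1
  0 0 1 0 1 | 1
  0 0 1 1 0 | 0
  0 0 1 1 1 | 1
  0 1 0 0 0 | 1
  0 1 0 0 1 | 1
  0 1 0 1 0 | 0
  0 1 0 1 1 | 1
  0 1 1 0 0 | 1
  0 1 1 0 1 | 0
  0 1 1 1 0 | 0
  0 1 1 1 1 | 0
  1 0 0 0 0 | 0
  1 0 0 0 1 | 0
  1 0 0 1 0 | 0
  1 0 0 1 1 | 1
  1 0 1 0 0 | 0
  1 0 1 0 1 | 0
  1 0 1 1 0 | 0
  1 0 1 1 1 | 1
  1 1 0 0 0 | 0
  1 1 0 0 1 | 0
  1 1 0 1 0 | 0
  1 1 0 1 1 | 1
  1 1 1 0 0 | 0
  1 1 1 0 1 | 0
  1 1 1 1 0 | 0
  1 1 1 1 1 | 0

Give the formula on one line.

  ~a = 11111111111111110000000000000000
  (d | ~a) = 11111111111111110011001100110011
  ~b = 11111111000000001111111100000000
  ~c = 11110000111100001111000011110000
  (~b | ~c) = 11111111111100001111111111110000
  ((~b | ~c) & e) = 01010101010100000101010101010000
  ~e = 10101010101010101010101010101010
  (~e | ~b) = 11111111101010101111111110101010
  ~d = 11001100110011001100110011001100
  ((~e | ~b) & ~d) = 11001100100010001100110010001000
  (((~b | ~c) & e) | ((~e | ~b) & ~d)) = 11011101110110001101110111011000
  ((d | ~a) & (((~b | ~c) & e) | ((~e | ~b) & ~d))) = 11011101110110000001000100010000

((d | ~a) & (((~b | ~c) & e) | ((~e | ~b) & ~d)))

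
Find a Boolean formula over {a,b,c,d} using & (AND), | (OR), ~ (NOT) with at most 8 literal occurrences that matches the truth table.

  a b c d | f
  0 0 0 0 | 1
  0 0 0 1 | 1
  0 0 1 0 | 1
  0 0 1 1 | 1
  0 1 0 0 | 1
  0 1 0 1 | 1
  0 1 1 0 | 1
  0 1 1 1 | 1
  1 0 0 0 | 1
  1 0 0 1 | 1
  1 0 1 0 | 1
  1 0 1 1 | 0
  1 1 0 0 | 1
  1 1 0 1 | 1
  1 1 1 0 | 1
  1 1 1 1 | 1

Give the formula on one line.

  ~d = 1010101010101010
  ~a = 1111111100000000
  (~d | ~a) = 1111111110101010
  (b | (~d | ~a)) = 1111111110101111
  ~c = 1100110011001100
  (d & ~c) = 0100010001000100
  ~b = 1111000011110000
  ((d & ~c) & ~b) = 0100000001000000
  ((~d | ~a) | ((d & ~c) & ~b)) = 1111111111101010
  ((b | (~d | ~a)) | ((~d | ~a) | ((d & ~c) & ~b))) = 1111111111101111

((b | (~d | ~a)) | ((~d | ~a) | ((d & ~c) & ~b)))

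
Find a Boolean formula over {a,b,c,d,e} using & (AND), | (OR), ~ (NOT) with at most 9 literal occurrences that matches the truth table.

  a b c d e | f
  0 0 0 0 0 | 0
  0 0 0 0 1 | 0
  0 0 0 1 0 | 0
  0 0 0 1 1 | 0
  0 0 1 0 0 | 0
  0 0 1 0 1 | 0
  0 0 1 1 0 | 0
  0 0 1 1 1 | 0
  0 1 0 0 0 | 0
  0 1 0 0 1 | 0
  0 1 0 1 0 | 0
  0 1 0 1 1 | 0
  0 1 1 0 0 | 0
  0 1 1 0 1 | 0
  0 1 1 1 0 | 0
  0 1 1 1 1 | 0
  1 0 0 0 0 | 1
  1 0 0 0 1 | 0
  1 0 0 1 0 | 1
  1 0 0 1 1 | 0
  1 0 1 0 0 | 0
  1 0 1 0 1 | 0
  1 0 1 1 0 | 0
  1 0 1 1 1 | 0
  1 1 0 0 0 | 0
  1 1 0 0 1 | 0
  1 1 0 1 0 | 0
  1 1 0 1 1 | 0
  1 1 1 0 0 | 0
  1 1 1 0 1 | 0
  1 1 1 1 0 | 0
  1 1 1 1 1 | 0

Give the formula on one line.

  ~b = 11111111000000001111111100000000
  (~b | a) = 11111111000000001111111111111111
  ~d = 11001100110011001100110011001100
  ((~b | a) & ~d) = 11001100000000001100110011001100
  (e & ((~b | a) & ~d)) = 01000100000000000100010001000100
  (~b | (e & ((~b | a) & ~d))) = 11111111000000001111111101000100
  ((~b | (e & ((~b | a) & ~d))) & a) = 00000000000000001111111101000100
  ~c = 11110000111100001111000011110000
  (((~b | (e & ((~b | a) & ~d))) & a) & ~c) = 00000000000000001111000001000000
  ~e = 10101010101010101010101010101010
  ((((~b | (e & ((~b | a) & ~d))) & a) & ~c) & ~e) = 00000000000000001010000000000000

((((~b | (e & ((~b | a) & ~d))) & a) & ~c) & ~e)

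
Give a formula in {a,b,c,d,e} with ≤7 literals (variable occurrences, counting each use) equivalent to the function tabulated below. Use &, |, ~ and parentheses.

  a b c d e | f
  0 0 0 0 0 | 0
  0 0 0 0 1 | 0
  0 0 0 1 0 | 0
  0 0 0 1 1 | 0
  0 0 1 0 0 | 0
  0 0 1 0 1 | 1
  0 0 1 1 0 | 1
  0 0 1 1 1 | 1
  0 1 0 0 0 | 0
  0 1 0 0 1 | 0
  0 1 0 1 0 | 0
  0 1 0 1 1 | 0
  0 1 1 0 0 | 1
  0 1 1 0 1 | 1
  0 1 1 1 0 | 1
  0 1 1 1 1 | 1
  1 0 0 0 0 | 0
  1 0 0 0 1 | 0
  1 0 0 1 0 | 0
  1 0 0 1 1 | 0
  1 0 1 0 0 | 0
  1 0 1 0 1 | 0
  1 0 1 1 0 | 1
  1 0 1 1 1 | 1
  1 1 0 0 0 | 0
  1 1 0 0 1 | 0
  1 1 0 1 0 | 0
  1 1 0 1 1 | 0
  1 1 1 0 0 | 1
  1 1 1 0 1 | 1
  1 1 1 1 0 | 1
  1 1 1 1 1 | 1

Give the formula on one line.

  ~a = 11111111111111110000000000000000
  (~a & e) = 01010101010101010000000000000000
  ~c = 11110000111100001111000011110000
  (e & ~c) = 01010000010100000101000001010000
  (d | b) = 00110011111111110011001111111111
  ((e & ~c) | (d | b)) = 01110011111111110111001111111111
  ((~a & e) | ((e & ~c) | (d | b))) = 01110111111111110111001111111111
  (c & ((~a & e) | ((e & ~c) | (d | b)))) = 00000111000011110000001100001111

(c & ((~a & e) | ((e & ~c) | (d | b))))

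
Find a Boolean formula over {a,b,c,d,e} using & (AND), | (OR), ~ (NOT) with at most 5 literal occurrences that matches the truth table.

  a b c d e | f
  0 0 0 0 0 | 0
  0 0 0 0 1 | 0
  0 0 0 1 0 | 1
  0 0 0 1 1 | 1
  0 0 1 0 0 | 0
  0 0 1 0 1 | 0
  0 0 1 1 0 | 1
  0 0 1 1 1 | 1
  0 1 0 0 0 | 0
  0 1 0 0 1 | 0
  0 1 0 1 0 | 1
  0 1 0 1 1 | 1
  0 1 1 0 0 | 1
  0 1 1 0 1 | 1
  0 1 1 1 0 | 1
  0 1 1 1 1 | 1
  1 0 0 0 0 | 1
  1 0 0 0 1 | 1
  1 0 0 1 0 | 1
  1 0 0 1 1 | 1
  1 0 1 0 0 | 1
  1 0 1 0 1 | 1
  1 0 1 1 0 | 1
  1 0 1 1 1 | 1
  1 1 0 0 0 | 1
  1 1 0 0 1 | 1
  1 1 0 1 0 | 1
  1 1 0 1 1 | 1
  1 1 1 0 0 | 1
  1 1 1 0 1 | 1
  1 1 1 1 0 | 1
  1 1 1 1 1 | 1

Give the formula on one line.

  (c & b) = 00000000000011110000000000001111
  (a | (c & b)) = 00000000000011111111111111111111
  (d | (a | (c & b))) = 00110011001111111111111111111111

(d | (a | (c & b)))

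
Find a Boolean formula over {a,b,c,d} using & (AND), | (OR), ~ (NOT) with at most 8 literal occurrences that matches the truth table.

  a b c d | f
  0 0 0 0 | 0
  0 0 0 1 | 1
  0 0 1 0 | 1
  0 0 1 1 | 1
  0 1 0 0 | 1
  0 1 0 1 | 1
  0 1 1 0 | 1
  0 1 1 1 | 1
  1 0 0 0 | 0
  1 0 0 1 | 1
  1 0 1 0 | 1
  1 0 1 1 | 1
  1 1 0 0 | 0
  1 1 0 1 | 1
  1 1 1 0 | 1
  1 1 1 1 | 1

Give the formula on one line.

(((c | (b & ~a)) | (~a & d)) | ((~a & c) | d))

  ~a = 1111111100000000
  (b & ~a) = 0000111100000000
  (c | (b & ~a)) = 0011111100110011
  (~a & d) = 0101010100000000
  ((c | (b & ~a)) | (~a & d)) = 0111111100110011
  (~a & c) = 0011001100000000
  ((~a & c) | d) = 0111011101010101
  (((c | (b & ~a)) | (~a & d)) | ((~a & c) | d)) = 0111111101110111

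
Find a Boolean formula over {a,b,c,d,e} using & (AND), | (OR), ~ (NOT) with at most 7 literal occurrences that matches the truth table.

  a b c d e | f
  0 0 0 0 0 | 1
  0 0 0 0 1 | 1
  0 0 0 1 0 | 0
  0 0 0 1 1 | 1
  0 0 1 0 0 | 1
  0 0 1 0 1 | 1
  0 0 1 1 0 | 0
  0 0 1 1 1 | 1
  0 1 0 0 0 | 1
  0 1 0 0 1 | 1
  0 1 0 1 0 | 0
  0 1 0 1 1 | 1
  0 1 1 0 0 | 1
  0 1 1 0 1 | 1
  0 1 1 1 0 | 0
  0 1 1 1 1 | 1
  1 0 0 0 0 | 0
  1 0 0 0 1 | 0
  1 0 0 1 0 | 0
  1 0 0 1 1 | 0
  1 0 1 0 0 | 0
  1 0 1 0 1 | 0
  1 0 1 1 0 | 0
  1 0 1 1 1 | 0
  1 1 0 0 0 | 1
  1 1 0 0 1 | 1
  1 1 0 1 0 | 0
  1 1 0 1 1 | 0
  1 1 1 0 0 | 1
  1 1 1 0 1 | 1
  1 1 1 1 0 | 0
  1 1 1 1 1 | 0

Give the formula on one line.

  ~d = 11001100110011001100110011001100
  (e | ~d) = 11011101110111011101110111011101
  ~a = 11111111111111110000000000000000
  ((e | ~d) & ~a) = 11011101110111010000000000000000
  (d | a) = 00110011001100111111111111111111
  ((d | a) & b) = 00000000001100110000000011111111
  (~d & ((d | a) & b)) = 00000000000000000000000011001100
  (((e | ~d) & ~a) | (~d & ((d | a) & b))) = 11011101110111010000000011001100

(((e | ~d) & ~a) | (~d & ((d | a) & b)))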